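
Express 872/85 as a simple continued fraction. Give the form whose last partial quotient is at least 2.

[10; 3, 1, 6, 3]

872 = 10·85 + 22
85 = 3·22 + 19
22 = 1·19 + 3
19 = 6·3 + 1
3 = 3·1 + 0  (stop)
So 872/85 = [10; 3, 1, 6, 3].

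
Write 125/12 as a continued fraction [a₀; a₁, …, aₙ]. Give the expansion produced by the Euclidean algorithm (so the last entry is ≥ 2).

[10; 2, 2, 2]

125 = 10*12 + 5
12 = 2*5 + 2
5 = 2*2 + 1
2 = 2*1 + 0  (stop)
So 125/12 = [10; 2, 2, 2].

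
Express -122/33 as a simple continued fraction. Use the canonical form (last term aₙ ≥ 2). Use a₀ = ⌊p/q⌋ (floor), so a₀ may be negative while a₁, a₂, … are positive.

[-4; 3, 3, 3]

-122 = -4*33 + 10
33 = 3*10 + 3
10 = 3*3 + 1
3 = 3*1 + 0  (stop)
So -122/33 = [-4; 3, 3, 3].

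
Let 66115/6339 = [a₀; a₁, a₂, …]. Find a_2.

3

66115 = 10·6339 + 2725   →  a_0 = 10
6339 = 2·2725 + 889   →  a_1 = 2
2725 = 3·889 + 58   →  a_2 = 3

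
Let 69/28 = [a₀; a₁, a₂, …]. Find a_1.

2

69 = 2·28 + 13   →  a_0 = 2
28 = 2·13 + 2   →  a_1 = 2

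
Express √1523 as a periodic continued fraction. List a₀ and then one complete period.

[39; 39, 78]

a₀ = ⌊√1523⌋ = 39.
With m₀=0, d₀=1 and mₖ₊₁ = dₖaₖ − mₖ, dₖ₊₁ = (n − mₖ₊₁²)/dₖ, aₖ₊₁ = ⌊(a₀+mₖ₊₁)/dₖ₊₁⌋:
  k=1: m=39, d=2, a=39
  k=2: m=39, d=1, a=78
d=1 and a=2a₀=78 at k=2, so the next step gives (m, d) = (39, 2) again — its k=1 value — and the period has length 2.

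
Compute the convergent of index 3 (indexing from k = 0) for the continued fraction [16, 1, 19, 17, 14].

Using pₖ = aₖpₖ₋₁ + pₖ₋₂, qₖ = aₖqₖ₋₁ + qₖ₋₂ (with p₋₁=1, p₋₂=0, q₋₁=0, q₋₂=1):
  k=0: a=16, p=16, q=1
  k=1: a=1, p=17, q=1
  k=2: a=19, p=339, q=20
  k=3: a=17, p=5780, q=341

5780/341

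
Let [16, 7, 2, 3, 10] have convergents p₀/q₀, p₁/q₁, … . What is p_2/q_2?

Using pₖ = aₖpₖ₋₁ + pₖ₋₂, qₖ = aₖqₖ₋₁ + qₖ₋₂ (with p₋₁=1, p₋₂=0, q₋₁=0, q₋₂=1):
  k=0: a=16, p=16, q=1
  k=1: a=7, p=113, q=7
  k=2: a=2, p=242, q=15

242/15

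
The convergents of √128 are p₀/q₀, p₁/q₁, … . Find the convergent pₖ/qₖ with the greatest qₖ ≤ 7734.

39202/3465

√128 = [11; 3, 5, 3, 22, …] (period length 4).
Convergents:
  p_0/q_0 = 11/1
  p_1/q_1 = 34/3
  p_2/q_2 = 181/16
  p_3/q_3 = 577/51
  p_4/q_4 = 12875/1138
  p_5/q_5 = 39202/3465
  p_6/q_6 = 208885/18463
q_5 = 3465 ≤ 7734 < 18463 = q_6, so the answer is 39202/3465.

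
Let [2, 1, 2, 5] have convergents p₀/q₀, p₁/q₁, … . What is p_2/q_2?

Using pₖ = aₖpₖ₋₁ + pₖ₋₂, qₖ = aₖqₖ₋₁ + qₖ₋₂ (with p₋₁=1, p₋₂=0, q₋₁=0, q₋₂=1):
  k=0: a=2, p=2, q=1
  k=1: a=1, p=3, q=1
  k=2: a=2, p=8, q=3

8/3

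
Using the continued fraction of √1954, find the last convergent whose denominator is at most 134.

√1954 = [44; 4, 1, 9, 44, 9, 1, 4, 88, …] (period length 8).
Convergents:
  p_0/q_0 = 44/1
  p_1/q_1 = 177/4
  p_2/q_2 = 221/5
  p_3/q_3 = 2166/49
  p_4/q_4 = 95525/2161
q_3 = 49 ≤ 134 < 2161 = q_4, so the answer is 2166/49.

2166/49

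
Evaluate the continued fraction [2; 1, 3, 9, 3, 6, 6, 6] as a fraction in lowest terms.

76050/27589

Fold from the inside: start with 6/1.
  6 + 1/6 = 37/6
  6 + 6/37 = 228/37
  3 + 37/228 = 721/228
  9 + 228/721 = 6717/721
  3 + 721/6717 = 20872/6717
  1 + 6717/20872 = 27589/20872
  2 + 20872/27589 = 76050/27589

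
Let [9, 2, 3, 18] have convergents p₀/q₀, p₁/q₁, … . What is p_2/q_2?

66/7

Using pₖ = aₖpₖ₋₁ + pₖ₋₂, qₖ = aₖqₖ₋₁ + qₖ₋₂ (with p₋₁=1, p₋₂=0, q₋₁=0, q₋₂=1):
  k=0: a=9, p=9, q=1
  k=1: a=2, p=19, q=2
  k=2: a=3, p=66, q=7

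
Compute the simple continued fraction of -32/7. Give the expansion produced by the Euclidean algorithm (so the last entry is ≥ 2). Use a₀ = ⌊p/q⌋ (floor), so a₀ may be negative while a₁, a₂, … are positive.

[-5; 2, 3]

-32 = -5*7 + 3
7 = 2*3 + 1
3 = 3*1 + 0  (stop)
So -32/7 = [-5; 2, 3].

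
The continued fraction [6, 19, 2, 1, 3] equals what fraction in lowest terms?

1289/213

Fold from the inside: start with 3/1.
  1 + 1/3 = 4/3
  2 + 3/4 = 11/4
  19 + 4/11 = 213/11
  6 + 11/213 = 1289/213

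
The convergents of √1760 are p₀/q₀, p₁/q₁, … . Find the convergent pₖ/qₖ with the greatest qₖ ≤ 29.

881/21

√1760 = [41; 1, 19, 1, 82, …] (period length 4).
Convergents:
  p_0/q_0 = 41/1
  p_1/q_1 = 42/1
  p_2/q_2 = 839/20
  p_3/q_3 = 881/21
  p_4/q_4 = 73081/1742
q_3 = 21 ≤ 29 < 1742 = q_4, so the answer is 881/21.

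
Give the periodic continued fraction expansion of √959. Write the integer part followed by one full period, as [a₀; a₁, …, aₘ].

[30; 1, 29, 1, 60]

a₀ = ⌊√959⌋ = 30.
With m₀=0, d₀=1 and mₖ₊₁ = dₖaₖ − mₖ, dₖ₊₁ = (n − mₖ₊₁²)/dₖ, aₖ₊₁ = ⌊(a₀+mₖ₊₁)/dₖ₊₁⌋:
  k=1: m=30, d=59, a=1
  k=2: m=29, d=2, a=29
  k=3: m=29, d=59, a=1
  k=4: m=30, d=1, a=60
d=1 and a=2a₀=60 at k=4, so the next step gives (m, d) = (30, 59) again — its k=1 value — and the period has length 4.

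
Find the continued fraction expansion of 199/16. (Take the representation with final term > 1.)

[12; 2, 3, 2]

199 = 12*16 + 7
16 = 2*7 + 2
7 = 3*2 + 1
2 = 2*1 + 0  (stop)
So 199/16 = [12; 2, 3, 2].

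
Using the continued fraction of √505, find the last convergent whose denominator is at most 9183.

√505 = [22; 2, 8, 2, 44, …] (period length 4).
Convergents:
  p_0/q_0 = 22/1
  p_1/q_1 = 45/2
  p_2/q_2 = 382/17
  p_3/q_3 = 809/36
  p_4/q_4 = 35978/1601
  p_5/q_5 = 72765/3238
  p_6/q_6 = 618098/27505
q_5 = 3238 ≤ 9183 < 27505 = q_6, so the answer is 72765/3238.

72765/3238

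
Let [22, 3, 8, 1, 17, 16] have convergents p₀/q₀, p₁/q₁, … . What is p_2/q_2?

558/25

Using pₖ = aₖpₖ₋₁ + pₖ₋₂, qₖ = aₖqₖ₋₁ + qₖ₋₂ (with p₋₁=1, p₋₂=0, q₋₁=0, q₋₂=1):
  k=0: a=22, p=22, q=1
  k=1: a=3, p=67, q=3
  k=2: a=8, p=558, q=25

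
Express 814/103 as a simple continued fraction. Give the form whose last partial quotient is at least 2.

[7; 1, 9, 3, 3]

814 = 7*103 + 93
103 = 1*93 + 10
93 = 9*10 + 3
10 = 3*3 + 1
3 = 3*1 + 0  (stop)
So 814/103 = [7; 1, 9, 3, 3].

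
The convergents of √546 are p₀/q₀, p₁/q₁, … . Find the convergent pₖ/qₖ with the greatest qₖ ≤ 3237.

65707/2812

√546 = [23; 2, 1, 2, 1, 2, 46, …] (period length 6).
Convergents:
  p_0/q_0 = 23/1
  p_1/q_1 = 47/2
  p_2/q_2 = 70/3
  p_3/q_3 = 187/8
  p_4/q_4 = 257/11
  p_5/q_5 = 701/30
  p_6/q_6 = 32503/1391
  p_7/q_7 = 65707/2812
  p_8/q_8 = 98210/4203
q_7 = 2812 ≤ 3237 < 4203 = q_8, so the answer is 65707/2812.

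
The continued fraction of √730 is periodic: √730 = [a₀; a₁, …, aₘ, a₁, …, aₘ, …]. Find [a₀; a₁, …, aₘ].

[27; 54]

a₀ = ⌊√730⌋ = 27.
With m₀=0, d₀=1 and mₖ₊₁ = dₖaₖ − mₖ, dₖ₊₁ = (n − mₖ₊₁²)/dₖ, aₖ₊₁ = ⌊(a₀+mₖ₊₁)/dₖ₊₁⌋:
  k=1: m=27, d=1, a=54
d=1 and a=2a₀=54 at k=1, so the next step gives (m, d) = (27, 1) again — its k=1 value — and the period has length 1.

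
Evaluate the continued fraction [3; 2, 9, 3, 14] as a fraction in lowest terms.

Fold from the inside: start with 14/1.
  3 + 1/14 = 43/14
  9 + 14/43 = 401/43
  2 + 43/401 = 845/401
  3 + 401/845 = 2936/845

2936/845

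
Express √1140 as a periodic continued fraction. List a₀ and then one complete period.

[33; 1, 3, 4, 3, 1, 66]

a₀ = ⌊√1140⌋ = 33.
With m₀=0, d₀=1 and mₖ₊₁ = dₖaₖ − mₖ, dₖ₊₁ = (n − mₖ₊₁²)/dₖ, aₖ₊₁ = ⌊(a₀+mₖ₊₁)/dₖ₊₁⌋:
  k=1: m=33, d=51, a=1
  k=2: m=18, d=16, a=3
  k=3: m=30, d=15, a=4
  k=4: m=30, d=16, a=3
  k=5: m=18, d=51, a=1
  k=6: m=33, d=1, a=66
d=1 and a=2a₀=66 at k=6, so the next step gives (m, d) = (33, 51) again — its k=1 value — and the period has length 6.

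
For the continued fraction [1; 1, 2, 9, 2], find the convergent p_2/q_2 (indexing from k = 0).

Using pₖ = aₖpₖ₋₁ + pₖ₋₂, qₖ = aₖqₖ₋₁ + qₖ₋₂ (with p₋₁=1, p₋₂=0, q₋₁=0, q₋₂=1):
  k=0: a=1, p=1, q=1
  k=1: a=1, p=2, q=1
  k=2: a=2, p=5, q=3

5/3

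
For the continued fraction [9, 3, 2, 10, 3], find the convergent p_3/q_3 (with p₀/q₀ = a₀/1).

Using pₖ = aₖpₖ₋₁ + pₖ₋₂, qₖ = aₖqₖ₋₁ + qₖ₋₂ (with p₋₁=1, p₋₂=0, q₋₁=0, q₋₂=1):
  k=0: a=9, p=9, q=1
  k=1: a=3, p=28, q=3
  k=2: a=2, p=65, q=7
  k=3: a=10, p=678, q=73

678/73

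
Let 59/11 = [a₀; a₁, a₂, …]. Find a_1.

59 = 5·11 + 4   →  a_0 = 5
11 = 2·4 + 3   →  a_1 = 2

2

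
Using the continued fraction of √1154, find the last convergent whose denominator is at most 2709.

√1154 = [33; 1, 32, 1, 66, …] (period length 4).
Convergents:
  p_0/q_0 = 33/1
  p_1/q_1 = 34/1
  p_2/q_2 = 1121/33
  p_3/q_3 = 1155/34
  p_4/q_4 = 77351/2277
  p_5/q_5 = 78506/2311
  p_6/q_6 = 2589543/76229
q_5 = 2311 ≤ 2709 < 76229 = q_6, so the answer is 78506/2311.

78506/2311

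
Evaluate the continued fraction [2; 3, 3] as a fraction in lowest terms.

Using pₖ = aₖpₖ₋₁ + pₖ₋₂ and qₖ = aₖqₖ₋₁ + qₖ₋₂:
  k=0: a=2, p=2, q=1
  k=1: a=3, p=7, q=3
  k=2: a=3, p=23, q=10

23/10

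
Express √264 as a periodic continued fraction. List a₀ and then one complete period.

a₀ = ⌊√264⌋ = 16.
With m₀=0, d₀=1 and mₖ₊₁ = dₖaₖ − mₖ, dₖ₊₁ = (n − mₖ₊₁²)/dₖ, aₖ₊₁ = ⌊(a₀+mₖ₊₁)/dₖ₊₁⌋:
  k=1: m=16, d=8, a=4
  k=2: m=16, d=1, a=32
d=1 and a=2a₀=32 at k=2, so the next step gives (m, d) = (16, 8) again — its k=1 value — and the period has length 2.

[16; 4, 32]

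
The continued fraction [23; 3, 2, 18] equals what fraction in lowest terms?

3004/129

Using pₖ = aₖpₖ₋₁ + pₖ₋₂ and qₖ = aₖqₖ₋₁ + qₖ₋₂:
  k=0: a=23, p=23, q=1
  k=1: a=3, p=70, q=3
  k=2: a=2, p=163, q=7
  k=3: a=18, p=3004, q=129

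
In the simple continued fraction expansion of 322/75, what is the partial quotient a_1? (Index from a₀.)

322 = 4·75 + 22   →  a_0 = 4
75 = 3·22 + 9   →  a_1 = 3

3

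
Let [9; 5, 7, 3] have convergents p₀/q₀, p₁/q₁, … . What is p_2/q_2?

331/36

Using pₖ = aₖpₖ₋₁ + pₖ₋₂, qₖ = aₖqₖ₋₁ + qₖ₋₂ (with p₋₁=1, p₋₂=0, q₋₁=0, q₋₂=1):
  k=0: a=9, p=9, q=1
  k=1: a=5, p=46, q=5
  k=2: a=7, p=331, q=36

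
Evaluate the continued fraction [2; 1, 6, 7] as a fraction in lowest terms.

Fold from the inside: start with 7/1.
  6 + 1/7 = 43/7
  1 + 7/43 = 50/43
  2 + 43/50 = 143/50

143/50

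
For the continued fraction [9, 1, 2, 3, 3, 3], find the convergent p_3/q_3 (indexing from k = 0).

Using pₖ = aₖpₖ₋₁ + pₖ₋₂, qₖ = aₖqₖ₋₁ + qₖ₋₂ (with p₋₁=1, p₋₂=0, q₋₁=0, q₋₂=1):
  k=0: a=9, p=9, q=1
  k=1: a=1, p=10, q=1
  k=2: a=2, p=29, q=3
  k=3: a=3, p=97, q=10

97/10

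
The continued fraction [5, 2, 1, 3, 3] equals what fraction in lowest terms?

193/36

Fold from the inside: start with 3/1.
  3 + 1/3 = 10/3
  1 + 3/10 = 13/10
  2 + 10/13 = 36/13
  5 + 13/36 = 193/36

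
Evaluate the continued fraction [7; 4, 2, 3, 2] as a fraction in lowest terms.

513/71

Fold from the inside: start with 2/1.
  3 + 1/2 = 7/2
  2 + 2/7 = 16/7
  4 + 7/16 = 71/16
  7 + 16/71 = 513/71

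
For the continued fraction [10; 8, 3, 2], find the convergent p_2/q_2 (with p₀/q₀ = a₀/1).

253/25

Using pₖ = aₖpₖ₋₁ + pₖ₋₂, qₖ = aₖqₖ₋₁ + qₖ₋₂ (with p₋₁=1, p₋₂=0, q₋₁=0, q₋₂=1):
  k=0: a=10, p=10, q=1
  k=1: a=8, p=81, q=8
  k=2: a=3, p=253, q=25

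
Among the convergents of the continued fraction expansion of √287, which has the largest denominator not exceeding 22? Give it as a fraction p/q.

√287 = [16; 1, 15, 1, 32, …] (period length 4).
Convergents:
  p_0/q_0 = 16/1
  p_1/q_1 = 17/1
  p_2/q_2 = 271/16
  p_3/q_3 = 288/17
  p_4/q_4 = 9487/560
q_3 = 17 ≤ 22 < 560 = q_4, so the answer is 288/17.

288/17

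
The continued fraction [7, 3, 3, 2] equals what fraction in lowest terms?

Using pₖ = aₖpₖ₋₁ + pₖ₋₂ and qₖ = aₖqₖ₋₁ + qₖ₋₂:
  k=0: a=7, p=7, q=1
  k=1: a=3, p=22, q=3
  k=2: a=3, p=73, q=10
  k=3: a=2, p=168, q=23

168/23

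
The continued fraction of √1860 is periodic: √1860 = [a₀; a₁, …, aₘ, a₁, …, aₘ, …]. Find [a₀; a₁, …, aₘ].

a₀ = ⌊√1860⌋ = 43.

[43; 7, 1, 4, 1, 7, 86]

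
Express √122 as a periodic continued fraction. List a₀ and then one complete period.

a₀ = ⌊√122⌋ = 11.
With m₀=0, d₀=1 and mₖ₊₁ = dₖaₖ − mₖ, dₖ₊₁ = (n − mₖ₊₁²)/dₖ, aₖ₊₁ = ⌊(a₀+mₖ₊₁)/dₖ₊₁⌋:
  k=1: m=11, d=1, a=22
d=1 and a=2a₀=22 at k=1, so the next step gives (m, d) = (11, 1) again — its k=1 value — and the period has length 1.

[11; 22]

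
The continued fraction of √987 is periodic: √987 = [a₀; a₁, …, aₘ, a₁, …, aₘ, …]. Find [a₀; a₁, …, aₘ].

a₀ = ⌊√987⌋ = 31.
With m₀=0, d₀=1 and mₖ₊₁ = dₖaₖ − mₖ, dₖ₊₁ = (n − mₖ₊₁²)/dₖ, aₖ₊₁ = ⌊(a₀+mₖ₊₁)/dₖ₊₁⌋:
  k=1: m=31, d=26, a=2
  k=2: m=21, d=21, a=2
  k=3: m=21, d=26, a=2
  k=4: m=31, d=1, a=62
d=1 and a=2a₀=62 at k=4, so the next step gives (m, d) = (31, 26) again — its k=1 value — and the period has length 4.

[31; 2, 2, 2, 62]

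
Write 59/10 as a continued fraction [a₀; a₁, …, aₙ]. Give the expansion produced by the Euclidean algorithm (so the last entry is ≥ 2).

59 = 5*10 + 9
10 = 1*9 + 1
9 = 9*1 + 0  (stop)
So 59/10 = [5; 1, 9].

[5; 1, 9]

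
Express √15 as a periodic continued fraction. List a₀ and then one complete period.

[3; 1, 6]

a₀ = ⌊√15⌋ = 3.
With m₀=0, d₀=1 and mₖ₊₁ = dₖaₖ − mₖ, dₖ₊₁ = (n − mₖ₊₁²)/dₖ, aₖ₊₁ = ⌊(a₀+mₖ₊₁)/dₖ₊₁⌋:
  k=1: m=3, d=6, a=1
  k=2: m=3, d=1, a=6
d=1 and a=2a₀=6 at k=2, so the next step gives (m, d) = (3, 6) again — its k=1 value — and the period has length 2.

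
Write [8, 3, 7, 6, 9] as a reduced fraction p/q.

10290/1237

Using pₖ = aₖpₖ₋₁ + pₖ₋₂ and qₖ = aₖqₖ₋₁ + qₖ₋₂:
  k=0: a=8, p=8, q=1
  k=1: a=3, p=25, q=3
  k=2: a=7, p=183, q=22
  k=3: a=6, p=1123, q=135
  k=4: a=9, p=10290, q=1237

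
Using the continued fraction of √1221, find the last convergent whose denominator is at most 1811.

√1221 = [34; 1, 16, 2, 16, 1, 68, …] (period length 6).
Convergents:
  p_0/q_0 = 34/1
  p_1/q_1 = 35/1
  p_2/q_2 = 594/17
  p_3/q_3 = 1223/35
  p_4/q_4 = 20162/577
  p_5/q_5 = 21385/612
  p_6/q_6 = 1474342/42193
q_5 = 612 ≤ 1811 < 42193 = q_6, so the answer is 21385/612.

21385/612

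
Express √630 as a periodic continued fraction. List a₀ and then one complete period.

[25; 10, 50]

a₀ = ⌊√630⌋ = 25.
With m₀=0, d₀=1 and mₖ₊₁ = dₖaₖ − mₖ, dₖ₊₁ = (n − mₖ₊₁²)/dₖ, aₖ₊₁ = ⌊(a₀+mₖ₊₁)/dₖ₊₁⌋:
  k=1: m=25, d=5, a=10
  k=2: m=25, d=1, a=50
d=1 and a=2a₀=50 at k=2, so the next step gives (m, d) = (25, 5) again — its k=1 value — and the period has length 2.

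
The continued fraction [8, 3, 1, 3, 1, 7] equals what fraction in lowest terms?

Fold from the inside: start with 7/1.
  1 + 1/7 = 8/7
  3 + 7/8 = 31/8
  1 + 8/31 = 39/31
  3 + 31/39 = 148/39
  8 + 39/148 = 1223/148

1223/148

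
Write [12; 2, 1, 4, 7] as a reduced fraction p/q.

1248/101

Fold from the inside: start with 7/1.
  4 + 1/7 = 29/7
  1 + 7/29 = 36/29
  2 + 29/36 = 101/36
  12 + 36/101 = 1248/101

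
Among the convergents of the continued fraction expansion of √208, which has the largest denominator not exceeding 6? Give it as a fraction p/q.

72/5

√208 = [14; 2, 2, 1, 2, 2, 28, …] (period length 6).
Convergents:
  p_0/q_0 = 14/1
  p_1/q_1 = 29/2
  p_2/q_2 = 72/5
  p_3/q_3 = 101/7
q_2 = 5 ≤ 6 < 7 = q_3, so the answer is 72/5.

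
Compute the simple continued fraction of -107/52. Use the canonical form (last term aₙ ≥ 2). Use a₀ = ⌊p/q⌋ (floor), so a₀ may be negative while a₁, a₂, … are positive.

[-3; 1, 16, 3]

-107 = -3·52 + 49
52 = 1·49 + 3
49 = 16·3 + 1
3 = 3·1 + 0  (stop)
So -107/52 = [-3; 1, 16, 3].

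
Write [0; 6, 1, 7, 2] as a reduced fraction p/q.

Fold from the inside: start with 2/1.
  7 + 1/2 = 15/2
  1 + 2/15 = 17/15
  6 + 15/17 = 117/17
  0 + 17/117 = 17/117

17/117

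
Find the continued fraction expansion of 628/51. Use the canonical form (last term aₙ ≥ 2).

[12; 3, 5, 3]

628 = 12×51 + 16
51 = 3×16 + 3
16 = 5×3 + 1
3 = 3×1 + 0  (stop)
So 628/51 = [12; 3, 5, 3].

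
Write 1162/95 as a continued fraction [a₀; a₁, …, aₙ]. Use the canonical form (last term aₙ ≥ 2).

[12; 4, 3, 7]

1162 = 12×95 + 22
95 = 4×22 + 7
22 = 3×7 + 1
7 = 7×1 + 0  (stop)
So 1162/95 = [12; 4, 3, 7].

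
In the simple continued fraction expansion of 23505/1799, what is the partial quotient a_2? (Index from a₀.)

4

23505 = 13·1799 + 118   →  a_0 = 13
1799 = 15·118 + 29   →  a_1 = 15
118 = 4·29 + 2   →  a_2 = 4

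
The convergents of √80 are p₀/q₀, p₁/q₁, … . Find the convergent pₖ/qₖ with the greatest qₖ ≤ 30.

√80 = [8; 1, 16, …] (period length 2).
Convergents:
  p_0/q_0 = 8/1
  p_1/q_1 = 9/1
  p_2/q_2 = 152/17
  p_3/q_3 = 161/18
  p_4/q_4 = 2728/305
q_3 = 18 ≤ 30 < 305 = q_4, so the answer is 161/18.

161/18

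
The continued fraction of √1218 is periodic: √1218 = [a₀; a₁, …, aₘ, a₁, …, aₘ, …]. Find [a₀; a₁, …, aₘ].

a₀ = ⌊√1218⌋ = 34.

[34; 1, 8, 1, 68]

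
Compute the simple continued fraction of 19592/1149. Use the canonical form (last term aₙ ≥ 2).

[17; 19, 2, 9, 3]

19592 = 17*1149 + 59
1149 = 19*59 + 28
59 = 2*28 + 3
28 = 9*3 + 1
3 = 3*1 + 0  (stop)
So 19592/1149 = [17; 19, 2, 9, 3].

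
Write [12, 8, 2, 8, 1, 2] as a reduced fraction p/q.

5647/466

Fold from the inside: start with 2/1.
  1 + 1/2 = 3/2
  8 + 2/3 = 26/3
  2 + 3/26 = 55/26
  8 + 26/55 = 466/55
  12 + 55/466 = 5647/466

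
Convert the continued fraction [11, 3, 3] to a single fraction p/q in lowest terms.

113/10

Using pₖ = aₖpₖ₋₁ + pₖ₋₂ and qₖ = aₖqₖ₋₁ + qₖ₋₂:
  k=0: a=11, p=11, q=1
  k=1: a=3, p=34, q=3
  k=2: a=3, p=113, q=10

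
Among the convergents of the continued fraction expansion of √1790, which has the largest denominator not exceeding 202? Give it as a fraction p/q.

√1790 = [42; 3, 4, 8, 4, 3, 84, …] (period length 6).
Convergents:
  p_0/q_0 = 42/1
  p_1/q_1 = 127/3
  p_2/q_2 = 550/13
  p_3/q_3 = 4527/107
  p_4/q_4 = 18658/441
q_3 = 107 ≤ 202 < 441 = q_4, so the answer is 4527/107.

4527/107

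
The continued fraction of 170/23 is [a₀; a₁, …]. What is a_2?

170 = 7·23 + 9   →  a_0 = 7
23 = 2·9 + 5   →  a_1 = 2
9 = 1·5 + 4   →  a_2 = 1

1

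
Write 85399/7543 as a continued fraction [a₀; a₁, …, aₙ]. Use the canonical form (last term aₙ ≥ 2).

85399 = 11*7543 + 2426
7543 = 3*2426 + 265
2426 = 9*265 + 41
265 = 6*41 + 19
41 = 2*19 + 3
19 = 6*3 + 1
3 = 3*1 + 0  (stop)
So 85399/7543 = [11; 3, 9, 6, 2, 6, 3].

[11; 3, 9, 6, 2, 6, 3]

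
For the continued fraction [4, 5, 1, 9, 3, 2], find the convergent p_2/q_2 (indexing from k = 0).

Using pₖ = aₖpₖ₋₁ + pₖ₋₂, qₖ = aₖqₖ₋₁ + qₖ₋₂ (with p₋₁=1, p₋₂=0, q₋₁=0, q₋₂=1):
  k=0: a=4, p=4, q=1
  k=1: a=5, p=21, q=5
  k=2: a=1, p=25, q=6

25/6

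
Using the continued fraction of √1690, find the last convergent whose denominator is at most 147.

3001/73

√1690 = [41; 9, 8, 9, 82, …] (period length 4).
Convergents:
  p_0/q_0 = 41/1
  p_1/q_1 = 370/9
  p_2/q_2 = 3001/73
  p_3/q_3 = 27379/666
q_2 = 73 ≤ 147 < 666 = q_3, so the answer is 3001/73.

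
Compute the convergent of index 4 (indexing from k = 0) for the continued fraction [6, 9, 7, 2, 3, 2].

Using pₖ = aₖpₖ₋₁ + pₖ₋₂, qₖ = aₖqₖ₋₁ + qₖ₋₂ (with p₋₁=1, p₋₂=0, q₋₁=0, q₋₂=1):
  k=0: a=6, p=6, q=1
  k=1: a=9, p=55, q=9
  k=2: a=7, p=391, q=64
  k=3: a=2, p=837, q=137
  k=4: a=3, p=2902, q=475

2902/475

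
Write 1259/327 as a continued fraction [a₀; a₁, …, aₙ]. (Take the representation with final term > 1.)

[3; 1, 5, 1, 2, 16]

1259 = 3×327 + 278
327 = 1×278 + 49
278 = 5×49 + 33
49 = 1×33 + 16
33 = 2×16 + 1
16 = 16×1 + 0  (stop)
So 1259/327 = [3; 1, 5, 1, 2, 16].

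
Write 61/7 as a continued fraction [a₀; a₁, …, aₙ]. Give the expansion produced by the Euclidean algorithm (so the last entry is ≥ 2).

[8; 1, 2, 2]

61 = 8*7 + 5
7 = 1*5 + 2
5 = 2*2 + 1
2 = 2*1 + 0  (stop)
So 61/7 = [8; 1, 2, 2].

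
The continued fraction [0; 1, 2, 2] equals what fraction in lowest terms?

5/7

Using pₖ = aₖpₖ₋₁ + pₖ₋₂ and qₖ = aₖqₖ₋₁ + qₖ₋₂:
  k=0: a=0, p=0, q=1
  k=1: a=1, p=1, q=1
  k=2: a=2, p=2, q=3
  k=3: a=2, p=5, q=7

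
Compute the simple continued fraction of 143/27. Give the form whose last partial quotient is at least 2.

[5; 3, 2, 1, 2]

143 = 5·27 + 8
27 = 3·8 + 3
8 = 2·3 + 2
3 = 1·2 + 1
2 = 2·1 + 0  (stop)
So 143/27 = [5; 3, 2, 1, 2].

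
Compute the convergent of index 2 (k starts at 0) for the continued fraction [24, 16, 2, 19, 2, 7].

794/33

Using pₖ = aₖpₖ₋₁ + pₖ₋₂, qₖ = aₖqₖ₋₁ + qₖ₋₂ (with p₋₁=1, p₋₂=0, q₋₁=0, q₋₂=1):
  k=0: a=24, p=24, q=1
  k=1: a=16, p=385, q=16
  k=2: a=2, p=794, q=33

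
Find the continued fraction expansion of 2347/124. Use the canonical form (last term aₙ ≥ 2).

2347 = 18·124 + 115
124 = 1·115 + 9
115 = 12·9 + 7
9 = 1·7 + 2
7 = 3·2 + 1
2 = 2·1 + 0  (stop)
So 2347/124 = [18; 1, 12, 1, 3, 2].

[18; 1, 12, 1, 3, 2]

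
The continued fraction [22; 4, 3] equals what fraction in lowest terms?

Using pₖ = aₖpₖ₋₁ + pₖ₋₂ and qₖ = aₖqₖ₋₁ + qₖ₋₂:
  k=0: a=22, p=22, q=1
  k=1: a=4, p=89, q=4
  k=2: a=3, p=289, q=13

289/13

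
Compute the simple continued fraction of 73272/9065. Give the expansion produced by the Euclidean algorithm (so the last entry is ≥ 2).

73272 = 8*9065 + 752
9065 = 12*752 + 41
752 = 18*41 + 14
41 = 2*14 + 13
14 = 1*13 + 1
13 = 13*1 + 0  (stop)
So 73272/9065 = [8; 12, 18, 2, 1, 13].

[8; 12, 18, 2, 1, 13]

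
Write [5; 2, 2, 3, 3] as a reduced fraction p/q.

303/56

Fold from the inside: start with 3/1.
  3 + 1/3 = 10/3
  2 + 3/10 = 23/10
  2 + 10/23 = 56/23
  5 + 23/56 = 303/56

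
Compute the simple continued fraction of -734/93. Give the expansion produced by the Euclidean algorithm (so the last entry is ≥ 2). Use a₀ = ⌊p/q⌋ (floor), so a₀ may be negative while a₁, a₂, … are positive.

[-8; 9, 3, 3]

-734 = -8·93 + 10
93 = 9·10 + 3
10 = 3·3 + 1
3 = 3·1 + 0  (stop)
So -734/93 = [-8; 9, 3, 3].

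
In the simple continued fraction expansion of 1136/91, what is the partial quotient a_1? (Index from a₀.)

1136 = 12·91 + 44   →  a_0 = 12
91 = 2·44 + 3   →  a_1 = 2

2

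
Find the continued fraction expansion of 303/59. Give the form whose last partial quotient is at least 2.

[5; 7, 2, 1, 2]

303 = 5·59 + 8
59 = 7·8 + 3
8 = 2·3 + 2
3 = 1·2 + 1
2 = 2·1 + 0  (stop)
So 303/59 = [5; 7, 2, 1, 2].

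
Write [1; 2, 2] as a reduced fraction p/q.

7/5

Fold from the inside: start with 2/1.
  2 + 1/2 = 5/2
  1 + 2/5 = 7/5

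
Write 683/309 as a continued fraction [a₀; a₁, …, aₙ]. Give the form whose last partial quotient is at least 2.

683 = 2·309 + 65
309 = 4·65 + 49
65 = 1·49 + 16
49 = 3·16 + 1
16 = 16·1 + 0  (stop)
So 683/309 = [2; 4, 1, 3, 16].

[2; 4, 1, 3, 16]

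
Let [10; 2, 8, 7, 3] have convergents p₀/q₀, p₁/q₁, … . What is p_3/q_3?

Using pₖ = aₖpₖ₋₁ + pₖ₋₂, qₖ = aₖqₖ₋₁ + qₖ₋₂ (with p₋₁=1, p₋₂=0, q₋₁=0, q₋₂=1):
  k=0: a=10, p=10, q=1
  k=1: a=2, p=21, q=2
  k=2: a=8, p=178, q=17
  k=3: a=7, p=1267, q=121

1267/121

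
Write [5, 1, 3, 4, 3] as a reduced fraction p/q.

317/55

Using pₖ = aₖpₖ₋₁ + pₖ₋₂ and qₖ = aₖqₖ₋₁ + qₖ₋₂:
  k=0: a=5, p=5, q=1
  k=1: a=1, p=6, q=1
  k=2: a=3, p=23, q=4
  k=3: a=4, p=98, q=17
  k=4: a=3, p=317, q=55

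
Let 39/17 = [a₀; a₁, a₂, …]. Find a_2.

39 = 2·17 + 5   →  a_0 = 2
17 = 3·5 + 2   →  a_1 = 3
5 = 2·2 + 1   →  a_2 = 2

2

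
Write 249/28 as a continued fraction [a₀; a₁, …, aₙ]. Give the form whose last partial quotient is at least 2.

249 = 8*28 + 25
28 = 1*25 + 3
25 = 8*3 + 1
3 = 3*1 + 0  (stop)
So 249/28 = [8; 1, 8, 3].

[8; 1, 8, 3]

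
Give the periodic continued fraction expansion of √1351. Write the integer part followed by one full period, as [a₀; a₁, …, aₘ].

[36; 1, 3, 10, 3, 1, 72]

a₀ = ⌊√1351⌋ = 36.
With m₀=0, d₀=1 and mₖ₊₁ = dₖaₖ − mₖ, dₖ₊₁ = (n − mₖ₊₁²)/dₖ, aₖ₊₁ = ⌊(a₀+mₖ₊₁)/dₖ₊₁⌋:
  k=1: m=36, d=55, a=1
  k=2: m=19, d=18, a=3
  k=3: m=35, d=7, a=10
  k=4: m=35, d=18, a=3
  k=5: m=19, d=55, a=1
  k=6: m=36, d=1, a=72
d=1 and a=2a₀=72 at k=6, so the next step gives (m, d) = (36, 55) again — its k=1 value — and the period has length 6.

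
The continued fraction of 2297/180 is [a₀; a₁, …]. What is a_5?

1

2297 = 12·180 + 137   →  a_0 = 12
180 = 1·137 + 43   →  a_1 = 1
137 = 3·43 + 8   →  a_2 = 3
43 = 5·8 + 3   →  a_3 = 5
8 = 2·3 + 2   →  a_4 = 2
3 = 1·2 + 1   →  a_5 = 1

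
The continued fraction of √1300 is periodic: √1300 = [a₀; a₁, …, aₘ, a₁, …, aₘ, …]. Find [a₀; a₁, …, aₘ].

[36; 18, 72]

a₀ = ⌊√1300⌋ = 36.
With m₀=0, d₀=1 and mₖ₊₁ = dₖaₖ − mₖ, dₖ₊₁ = (n − mₖ₊₁²)/dₖ, aₖ₊₁ = ⌊(a₀+mₖ₊₁)/dₖ₊₁⌋:
  k=1: m=36, d=4, a=18
  k=2: m=36, d=1, a=72
d=1 and a=2a₀=72 at k=2, so the next step gives (m, d) = (36, 4) again — its k=1 value — and the period has length 2.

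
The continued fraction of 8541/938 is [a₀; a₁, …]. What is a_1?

9

8541 = 9·938 + 99   →  a_0 = 9
938 = 9·99 + 47   →  a_1 = 9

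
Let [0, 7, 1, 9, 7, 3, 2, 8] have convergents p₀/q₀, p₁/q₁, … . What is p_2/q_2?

Using pₖ = aₖpₖ₋₁ + pₖ₋₂, qₖ = aₖqₖ₋₁ + qₖ₋₂ (with p₋₁=1, p₋₂=0, q₋₁=0, q₋₂=1):
  k=0: a=0, p=0, q=1
  k=1: a=7, p=1, q=7
  k=2: a=1, p=1, q=8

1/8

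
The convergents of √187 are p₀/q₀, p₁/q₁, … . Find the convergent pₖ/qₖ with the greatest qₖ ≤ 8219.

√187 = [13; 1, 2, 13, 2, 1, 26, …] (period length 6).
Convergents:
  p_0/q_0 = 13/1
  p_1/q_1 = 14/1
  p_2/q_2 = 41/3
  p_3/q_3 = 547/40
  p_4/q_4 = 1135/83
  p_5/q_5 = 1682/123
  p_6/q_6 = 44867/3281
  p_7/q_7 = 46549/3404
  p_8/q_8 = 137965/10089
q_7 = 3404 ≤ 8219 < 10089 = q_8, so the answer is 46549/3404.

46549/3404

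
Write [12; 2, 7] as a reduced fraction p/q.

Using pₖ = aₖpₖ₋₁ + pₖ₋₂ and qₖ = aₖqₖ₋₁ + qₖ₋₂:
  k=0: a=12, p=12, q=1
  k=1: a=2, p=25, q=2
  k=2: a=7, p=187, q=15

187/15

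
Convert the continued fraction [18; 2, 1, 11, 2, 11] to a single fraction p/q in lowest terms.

15371/838

Using pₖ = aₖpₖ₋₁ + pₖ₋₂ and qₖ = aₖqₖ₋₁ + qₖ₋₂:
  k=0: a=18, p=18, q=1
  k=1: a=2, p=37, q=2
  k=2: a=1, p=55, q=3
  k=3: a=11, p=642, q=35
  k=4: a=2, p=1339, q=73
  k=5: a=11, p=15371, q=838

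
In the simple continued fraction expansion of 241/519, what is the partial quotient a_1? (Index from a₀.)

241 = 0·519 + 241   →  a_0 = 0
519 = 2·241 + 37   →  a_1 = 2

2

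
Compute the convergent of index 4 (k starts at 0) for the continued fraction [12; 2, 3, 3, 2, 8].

Using pₖ = aₖpₖ₋₁ + pₖ₋₂, qₖ = aₖqₖ₋₁ + qₖ₋₂ (with p₋₁=1, p₋₂=0, q₋₁=0, q₋₂=1):
  k=0: a=12, p=12, q=1
  k=1: a=2, p=25, q=2
  k=2: a=3, p=87, q=7
  k=3: a=3, p=286, q=23
  k=4: a=2, p=659, q=53

659/53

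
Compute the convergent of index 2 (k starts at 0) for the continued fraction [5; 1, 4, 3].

Using pₖ = aₖpₖ₋₁ + pₖ₋₂, qₖ = aₖqₖ₋₁ + qₖ₋₂ (with p₋₁=1, p₋₂=0, q₋₁=0, q₋₂=1):
  k=0: a=5, p=5, q=1
  k=1: a=1, p=6, q=1
  k=2: a=4, p=29, q=5

29/5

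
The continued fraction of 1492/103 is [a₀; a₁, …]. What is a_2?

1492 = 14·103 + 50   →  a_0 = 14
103 = 2·50 + 3   →  a_1 = 2
50 = 16·3 + 2   →  a_2 = 16

16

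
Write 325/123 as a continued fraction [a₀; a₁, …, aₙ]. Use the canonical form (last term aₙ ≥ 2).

[2; 1, 1, 1, 3, 1, 8]

325 = 2*123 + 79
123 = 1*79 + 44
79 = 1*44 + 35
44 = 1*35 + 9
35 = 3*9 + 8
9 = 1*8 + 1
8 = 8*1 + 0  (stop)
So 325/123 = [2; 1, 1, 1, 3, 1, 8].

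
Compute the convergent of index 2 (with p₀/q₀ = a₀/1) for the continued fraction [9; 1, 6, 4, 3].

Using pₖ = aₖpₖ₋₁ + pₖ₋₂, qₖ = aₖqₖ₋₁ + qₖ₋₂ (with p₋₁=1, p₋₂=0, q₋₁=0, q₋₂=1):
  k=0: a=9, p=9, q=1
  k=1: a=1, p=10, q=1
  k=2: a=6, p=69, q=7

69/7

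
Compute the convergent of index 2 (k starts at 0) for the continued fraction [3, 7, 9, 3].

201/64

Using pₖ = aₖpₖ₋₁ + pₖ₋₂, qₖ = aₖqₖ₋₁ + qₖ₋₂ (with p₋₁=1, p₋₂=0, q₋₁=0, q₋₂=1):
  k=0: a=3, p=3, q=1
  k=1: a=7, p=22, q=7
  k=2: a=9, p=201, q=64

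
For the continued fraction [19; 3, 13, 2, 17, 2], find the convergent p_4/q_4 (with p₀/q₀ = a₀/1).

Using pₖ = aₖpₖ₋₁ + pₖ₋₂, qₖ = aₖqₖ₋₁ + qₖ₋₂ (with p₋₁=1, p₋₂=0, q₋₁=0, q₋₂=1):
  k=0: a=19, p=19, q=1
  k=1: a=3, p=58, q=3
  k=2: a=13, p=773, q=40
  k=3: a=2, p=1604, q=83
  k=4: a=17, p=28041, q=1451

28041/1451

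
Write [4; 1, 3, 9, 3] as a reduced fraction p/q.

547/115

Fold from the inside: start with 3/1.
  9 + 1/3 = 28/3
  3 + 3/28 = 87/28
  1 + 28/87 = 115/87
  4 + 87/115 = 547/115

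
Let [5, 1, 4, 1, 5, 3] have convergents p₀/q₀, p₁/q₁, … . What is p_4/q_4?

Using pₖ = aₖpₖ₋₁ + pₖ₋₂, qₖ = aₖqₖ₋₁ + qₖ₋₂ (with p₋₁=1, p₋₂=0, q₋₁=0, q₋₂=1):
  k=0: a=5, p=5, q=1
  k=1: a=1, p=6, q=1
  k=2: a=4, p=29, q=5
  k=3: a=1, p=35, q=6
  k=4: a=5, p=204, q=35

204/35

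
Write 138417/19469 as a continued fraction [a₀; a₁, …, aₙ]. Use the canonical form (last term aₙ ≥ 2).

[7; 9, 8, 8, 1, 3, 3, 2]

138417 = 7·19469 + 2134
19469 = 9·2134 + 263
2134 = 8·263 + 30
263 = 8·30 + 23
30 = 1·23 + 7
23 = 3·7 + 2
7 = 3·2 + 1
2 = 2·1 + 0  (stop)
So 138417/19469 = [7; 9, 8, 8, 1, 3, 3, 2].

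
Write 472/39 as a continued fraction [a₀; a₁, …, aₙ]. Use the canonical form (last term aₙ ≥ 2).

472 = 12×39 + 4
39 = 9×4 + 3
4 = 1×3 + 1
3 = 3×1 + 0  (stop)
So 472/39 = [12; 9, 1, 3].

[12; 9, 1, 3]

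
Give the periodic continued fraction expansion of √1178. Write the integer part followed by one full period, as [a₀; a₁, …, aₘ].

a₀ = ⌊√1178⌋ = 34.
With m₀=0, d₀=1 and mₖ₊₁ = dₖaₖ − mₖ, dₖ₊₁ = (n − mₖ₊₁²)/dₖ, aₖ₊₁ = ⌊(a₀+mₖ₊₁)/dₖ₊₁⌋:
  k=1: m=34, d=22, a=3
  k=2: m=32, d=7, a=9
  k=3: m=31, d=31, a=2
  k=4: m=31, d=7, a=9
  k=5: m=32, d=22, a=3
  k=6: m=34, d=1, a=68
d=1 and a=2a₀=68 at k=6, so the next step gives (m, d) = (34, 22) again — its k=1 value — and the period has length 6.

[34; 3, 9, 2, 9, 3, 68]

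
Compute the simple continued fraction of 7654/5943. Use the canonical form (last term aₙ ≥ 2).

[1; 3, 2, 8, 1, 9, 9]

7654 = 1*5943 + 1711
5943 = 3*1711 + 810
1711 = 2*810 + 91
810 = 8*91 + 82
91 = 1*82 + 9
82 = 9*9 + 1
9 = 9*1 + 0  (stop)
So 7654/5943 = [1; 3, 2, 8, 1, 9, 9].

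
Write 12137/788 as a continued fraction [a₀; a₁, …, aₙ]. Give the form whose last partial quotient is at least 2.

12137 = 15·788 + 317
788 = 2·317 + 154
317 = 2·154 + 9
154 = 17·9 + 1
9 = 9·1 + 0  (stop)
So 12137/788 = [15; 2, 2, 17, 9].

[15; 2, 2, 17, 9]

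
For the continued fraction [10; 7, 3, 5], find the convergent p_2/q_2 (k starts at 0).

223/22

Using pₖ = aₖpₖ₋₁ + pₖ₋₂, qₖ = aₖqₖ₋₁ + qₖ₋₂ (with p₋₁=1, p₋₂=0, q₋₁=0, q₋₂=1):
  k=0: a=10, p=10, q=1
  k=1: a=7, p=71, q=7
  k=2: a=3, p=223, q=22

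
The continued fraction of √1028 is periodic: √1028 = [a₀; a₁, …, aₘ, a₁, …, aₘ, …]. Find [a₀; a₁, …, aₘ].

a₀ = ⌊√1028⌋ = 32.
With m₀=0, d₀=1 and mₖ₊₁ = dₖaₖ − mₖ, dₖ₊₁ = (n − mₖ₊₁²)/dₖ, aₖ₊₁ = ⌊(a₀+mₖ₊₁)/dₖ₊₁⌋:
  k=1: m=32, d=4, a=16
  k=2: m=32, d=1, a=64
d=1 and a=2a₀=64 at k=2, so the next step gives (m, d) = (32, 4) again — its k=1 value — and the period has length 2.

[32; 16, 64]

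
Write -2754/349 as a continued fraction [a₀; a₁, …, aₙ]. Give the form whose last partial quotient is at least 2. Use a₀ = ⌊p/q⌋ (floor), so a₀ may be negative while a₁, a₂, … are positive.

-2754 = -8·349 + 38
349 = 9·38 + 7
38 = 5·7 + 3
7 = 2·3 + 1
3 = 3·1 + 0  (stop)
So -2754/349 = [-8; 9, 5, 2, 3].

[-8; 9, 5, 2, 3]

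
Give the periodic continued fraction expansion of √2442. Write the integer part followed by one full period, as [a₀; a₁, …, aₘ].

a₀ = ⌊√2442⌋ = 49.
With m₀=0, d₀=1 and mₖ₊₁ = dₖaₖ − mₖ, dₖ₊₁ = (n − mₖ₊₁²)/dₖ, aₖ₊₁ = ⌊(a₀+mₖ₊₁)/dₖ₊₁⌋:
  k=1: m=49, d=41, a=2
  k=2: m=33, d=33, a=2
  k=3: m=33, d=41, a=2
  k=4: m=49, d=1, a=98
d=1 and a=2a₀=98 at k=4, so the next step gives (m, d) = (49, 41) again — its k=1 value — and the period has length 4.

[49; 2, 2, 2, 98]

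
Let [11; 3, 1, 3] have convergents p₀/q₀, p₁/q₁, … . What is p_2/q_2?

45/4

Using pₖ = aₖpₖ₋₁ + pₖ₋₂, qₖ = aₖqₖ₋₁ + qₖ₋₂ (with p₋₁=1, p₋₂=0, q₋₁=0, q₋₂=1):
  k=0: a=11, p=11, q=1
  k=1: a=3, p=34, q=3
  k=2: a=1, p=45, q=4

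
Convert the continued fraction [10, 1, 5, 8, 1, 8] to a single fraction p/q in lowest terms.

Fold from the inside: start with 8/1.
  1 + 1/8 = 9/8
  8 + 8/9 = 80/9
  5 + 9/80 = 409/80
  1 + 80/409 = 489/409
  10 + 409/489 = 5299/489

5299/489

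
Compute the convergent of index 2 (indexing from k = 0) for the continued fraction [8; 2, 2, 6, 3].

42/5

Using pₖ = aₖpₖ₋₁ + pₖ₋₂, qₖ = aₖqₖ₋₁ + qₖ₋₂ (with p₋₁=1, p₋₂=0, q₋₁=0, q₋₂=1):
  k=0: a=8, p=8, q=1
  k=1: a=2, p=17, q=2
  k=2: a=2, p=42, q=5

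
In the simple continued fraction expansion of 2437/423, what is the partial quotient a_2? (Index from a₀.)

3

2437 = 5·423 + 322   →  a_0 = 5
423 = 1·322 + 101   →  a_1 = 1
322 = 3·101 + 19   →  a_2 = 3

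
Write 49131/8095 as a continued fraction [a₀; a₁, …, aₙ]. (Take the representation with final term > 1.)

49131 = 6*8095 + 561
8095 = 14*561 + 241
561 = 2*241 + 79
241 = 3*79 + 4
79 = 19*4 + 3
4 = 1*3 + 1
3 = 3*1 + 0  (stop)
So 49131/8095 = [6; 14, 2, 3, 19, 1, 3].

[6; 14, 2, 3, 19, 1, 3]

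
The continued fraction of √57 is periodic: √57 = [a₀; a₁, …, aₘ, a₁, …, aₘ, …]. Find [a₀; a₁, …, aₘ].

[7; 1, 1, 4, 1, 1, 14]

a₀ = ⌊√57⌋ = 7.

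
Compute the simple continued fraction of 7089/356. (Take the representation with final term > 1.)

7089 = 19×356 + 325
356 = 1×325 + 31
325 = 10×31 + 15
31 = 2×15 + 1
15 = 15×1 + 0  (stop)
So 7089/356 = [19; 1, 10, 2, 15].

[19; 1, 10, 2, 15]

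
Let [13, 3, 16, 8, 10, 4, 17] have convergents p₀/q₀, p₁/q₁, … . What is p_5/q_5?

218436/16391

Using pₖ = aₖpₖ₋₁ + pₖ₋₂, qₖ = aₖqₖ₋₁ + qₖ₋₂ (with p₋₁=1, p₋₂=0, q₋₁=0, q₋₂=1):
  k=0: a=13, p=13, q=1
  k=1: a=3, p=40, q=3
  k=2: a=16, p=653, q=49
  k=3: a=8, p=5264, q=395
  k=4: a=10, p=53293, q=3999
  k=5: a=4, p=218436, q=16391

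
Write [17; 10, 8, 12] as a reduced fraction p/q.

16791/982

Using pₖ = aₖpₖ₋₁ + pₖ₋₂ and qₖ = aₖqₖ₋₁ + qₖ₋₂:
  k=0: a=17, p=17, q=1
  k=1: a=10, p=171, q=10
  k=2: a=8, p=1385, q=81
  k=3: a=12, p=16791, q=982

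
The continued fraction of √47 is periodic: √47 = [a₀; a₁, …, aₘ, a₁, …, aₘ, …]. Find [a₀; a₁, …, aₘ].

a₀ = ⌊√47⌋ = 6.
With m₀=0, d₀=1 and mₖ₊₁ = dₖaₖ − mₖ, dₖ₊₁ = (n − mₖ₊₁²)/dₖ, aₖ₊₁ = ⌊(a₀+mₖ₊₁)/dₖ₊₁⌋:
  k=1: m=6, d=11, a=1
  k=2: m=5, d=2, a=5
  k=3: m=5, d=11, a=1
  k=4: m=6, d=1, a=12
d=1 and a=2a₀=12 at k=4, so the next step gives (m, d) = (6, 11) again — its k=1 value — and the period has length 4.

[6; 1, 5, 1, 12]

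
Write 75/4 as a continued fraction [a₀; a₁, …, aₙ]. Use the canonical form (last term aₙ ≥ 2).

75 = 18·4 + 3
4 = 1·3 + 1
3 = 3·1 + 0  (stop)
So 75/4 = [18; 1, 3].

[18; 1, 3]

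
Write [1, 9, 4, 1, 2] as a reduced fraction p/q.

Using pₖ = aₖpₖ₋₁ + pₖ₋₂ and qₖ = aₖqₖ₋₁ + qₖ₋₂:
  k=0: a=1, p=1, q=1
  k=1: a=9, p=10, q=9
  k=2: a=4, p=41, q=37
  k=3: a=1, p=51, q=46
  k=4: a=2, p=143, q=129

143/129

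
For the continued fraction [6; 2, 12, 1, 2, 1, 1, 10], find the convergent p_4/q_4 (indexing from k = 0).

512/79

Using pₖ = aₖpₖ₋₁ + pₖ₋₂, qₖ = aₖqₖ₋₁ + qₖ₋₂ (with p₋₁=1, p₋₂=0, q₋₁=0, q₋₂=1):
  k=0: a=6, p=6, q=1
  k=1: a=2, p=13, q=2
  k=2: a=12, p=162, q=25
  k=3: a=1, p=175, q=27
  k=4: a=2, p=512, q=79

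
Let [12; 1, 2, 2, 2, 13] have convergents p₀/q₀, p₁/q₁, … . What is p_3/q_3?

Using pₖ = aₖpₖ₋₁ + pₖ₋₂, qₖ = aₖqₖ₋₁ + qₖ₋₂ (with p₋₁=1, p₋₂=0, q₋₁=0, q₋₂=1):
  k=0: a=12, p=12, q=1
  k=1: a=1, p=13, q=1
  k=2: a=2, p=38, q=3
  k=3: a=2, p=89, q=7

89/7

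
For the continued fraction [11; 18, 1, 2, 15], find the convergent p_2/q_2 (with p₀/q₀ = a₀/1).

Using pₖ = aₖpₖ₋₁ + pₖ₋₂, qₖ = aₖqₖ₋₁ + qₖ₋₂ (with p₋₁=1, p₋₂=0, q₋₁=0, q₋₂=1):
  k=0: a=11, p=11, q=1
  k=1: a=18, p=199, q=18
  k=2: a=1, p=210, q=19

210/19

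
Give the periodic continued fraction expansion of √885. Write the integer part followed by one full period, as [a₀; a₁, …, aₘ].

a₀ = ⌊√885⌋ = 29.
With m₀=0, d₀=1 and mₖ₊₁ = dₖaₖ − mₖ, dₖ₊₁ = (n − mₖ₊₁²)/dₖ, aₖ₊₁ = ⌊(a₀+mₖ₊₁)/dₖ₊₁⌋:
  k=1: m=29, d=44, a=1
  k=2: m=15, d=15, a=2
  k=3: m=15, d=44, a=1
  k=4: m=29, d=1, a=58
d=1 and a=2a₀=58 at k=4, so the next step gives (m, d) = (29, 44) again — its k=1 value — and the period has length 4.

[29; 1, 2, 1, 58]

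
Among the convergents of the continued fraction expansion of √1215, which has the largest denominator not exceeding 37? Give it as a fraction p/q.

√1215 = [34; 1, 5, 1, 68, …] (period length 4).
Convergents:
  p_0/q_0 = 34/1
  p_1/q_1 = 35/1
  p_2/q_2 = 209/6
  p_3/q_3 = 244/7
  p_4/q_4 = 16801/482
q_3 = 7 ≤ 37 < 482 = q_4, so the answer is 244/7.

244/7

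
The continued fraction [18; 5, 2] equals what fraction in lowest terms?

Using pₖ = aₖpₖ₋₁ + pₖ₋₂ and qₖ = aₖqₖ₋₁ + qₖ₋₂:
  k=0: a=18, p=18, q=1
  k=1: a=5, p=91, q=5
  k=2: a=2, p=200, q=11

200/11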